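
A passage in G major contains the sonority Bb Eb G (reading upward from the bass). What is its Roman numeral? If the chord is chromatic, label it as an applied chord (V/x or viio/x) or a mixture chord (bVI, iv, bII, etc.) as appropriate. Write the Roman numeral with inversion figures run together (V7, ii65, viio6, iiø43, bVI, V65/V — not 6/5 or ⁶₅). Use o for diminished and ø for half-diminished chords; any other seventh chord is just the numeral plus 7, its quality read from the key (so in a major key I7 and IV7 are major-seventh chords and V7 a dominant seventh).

bVI64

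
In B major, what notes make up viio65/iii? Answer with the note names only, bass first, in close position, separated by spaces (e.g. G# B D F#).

E# G# B C##

viio65/iii is a secondary leading-tone chord. The target iii is D# in B major; the applied chord is rooted a semitone below, on C##.
Building a fully diminished seventh chord on C## gives C##-E#-G#-B.
The figured bass 65 indicates first inversion, placing the third (E#) in the bass: E#-G#-B-C##.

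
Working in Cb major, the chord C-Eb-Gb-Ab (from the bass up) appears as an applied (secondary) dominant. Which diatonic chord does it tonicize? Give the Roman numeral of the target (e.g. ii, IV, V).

ii

The chord is a dominant seventh chord on Ab.
A dominant resolves down a perfect fifth: Ab → Db. In Cb major, Db is scale degree 2, i.e. ii.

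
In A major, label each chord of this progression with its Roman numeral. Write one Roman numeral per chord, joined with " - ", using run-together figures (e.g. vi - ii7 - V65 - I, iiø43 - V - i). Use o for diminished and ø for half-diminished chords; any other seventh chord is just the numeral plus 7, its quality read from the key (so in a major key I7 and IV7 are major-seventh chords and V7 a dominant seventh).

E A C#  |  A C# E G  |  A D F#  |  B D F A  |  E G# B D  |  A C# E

I64 - V7/IV - IV64 - iiø7 - V7 - I

E-A-C#: major triad on A = scale degree 1 → I64.
A-C#-E-G: chromatic; A is V of IV, so V7/IV.
A-D-F# has root D, degree 4 in A major, so IV64.
B-D-F-A: half-diminished seventh chord on B — chromatic; iiø7 (borrowed from the parallel minor).
E-G#-B-D: root E is the dominant; dominant seventh chord there is V7.
A-C#-E: root A is the tonic; major triad there is I.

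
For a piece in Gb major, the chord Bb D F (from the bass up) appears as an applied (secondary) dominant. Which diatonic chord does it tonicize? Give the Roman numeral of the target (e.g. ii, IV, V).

vi

The chord is a major triad on Bb.
A dominant resolves down a perfect fifth: Bb → Eb. In Gb major, Eb is scale degree 6, i.e. vi.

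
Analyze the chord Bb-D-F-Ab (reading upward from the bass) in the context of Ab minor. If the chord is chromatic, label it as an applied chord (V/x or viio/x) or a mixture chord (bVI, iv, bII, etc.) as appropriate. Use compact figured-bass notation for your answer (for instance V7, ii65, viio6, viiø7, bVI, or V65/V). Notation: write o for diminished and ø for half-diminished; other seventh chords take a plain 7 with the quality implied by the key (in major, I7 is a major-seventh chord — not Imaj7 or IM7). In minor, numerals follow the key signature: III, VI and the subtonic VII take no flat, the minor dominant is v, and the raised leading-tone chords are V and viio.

V7/V

Stacked in thirds the chord is Bb-D-F-Ab: a dominant seventh chord on Bb.
Bb is not a diatonic chord root with this quality in Ab minor, but it lies a perfect fifth above Eb (V), so the chord functions as an applied dominant of V.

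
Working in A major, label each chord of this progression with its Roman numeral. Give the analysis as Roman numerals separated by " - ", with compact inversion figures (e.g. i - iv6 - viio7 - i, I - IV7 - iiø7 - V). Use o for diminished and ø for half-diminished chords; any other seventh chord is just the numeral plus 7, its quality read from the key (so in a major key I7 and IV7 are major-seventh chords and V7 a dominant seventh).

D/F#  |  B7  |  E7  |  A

D/F#: root D is the subdominant; major triad there is IV6.
B7: a dominant seventh chord on B, the applied dominant of V → V7/V.
E7: dominant seventh chord on E = scale degree 5 → V7.
A: root A is the tonic; major triad there is I.

IV6 - V7/V - V7 - I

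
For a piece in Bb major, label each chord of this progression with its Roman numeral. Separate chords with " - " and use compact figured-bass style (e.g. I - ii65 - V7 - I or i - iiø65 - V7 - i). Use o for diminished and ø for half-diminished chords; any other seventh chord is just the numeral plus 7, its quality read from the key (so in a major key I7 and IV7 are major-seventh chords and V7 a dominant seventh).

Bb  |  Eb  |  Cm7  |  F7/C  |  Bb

Bb: root Bb is the tonic; major triad there is I.
Eb: root Eb is the subdominant; major triad there is IV.
Cm7: root C is the supertonic; minor seventh chord there is ii7.
F7/C has root F, degree 5 in Bb major, so V43.
Bb: root Bb is the tonic; major triad there is I.

I - IV - ii7 - V43 - I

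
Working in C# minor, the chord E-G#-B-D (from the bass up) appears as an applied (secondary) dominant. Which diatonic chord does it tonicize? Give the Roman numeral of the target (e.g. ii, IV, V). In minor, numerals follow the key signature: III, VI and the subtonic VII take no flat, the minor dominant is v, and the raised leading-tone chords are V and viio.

VI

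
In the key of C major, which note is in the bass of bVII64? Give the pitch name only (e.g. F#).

bVII in C major has root Bb; the chord is Bb-D-F.
The figure 64 means second inversion — the fifth is in the bass.

F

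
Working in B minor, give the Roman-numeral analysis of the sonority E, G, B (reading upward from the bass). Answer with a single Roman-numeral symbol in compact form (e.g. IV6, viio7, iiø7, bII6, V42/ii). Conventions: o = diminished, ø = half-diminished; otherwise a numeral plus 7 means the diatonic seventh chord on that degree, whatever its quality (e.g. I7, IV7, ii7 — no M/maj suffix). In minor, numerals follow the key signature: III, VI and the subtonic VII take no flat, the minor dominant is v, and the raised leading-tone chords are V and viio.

The pitches E-G-B form a minor triad rooted on E.
E is scale degree 4 in B minor, and a minor triad on that degree is written iv.

iv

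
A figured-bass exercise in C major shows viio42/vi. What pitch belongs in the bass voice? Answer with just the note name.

The applied chord viio42/vi is rooted on G#: G#-B-D-F.
The figure 42 means third inversion — the seventh is in the bass.

F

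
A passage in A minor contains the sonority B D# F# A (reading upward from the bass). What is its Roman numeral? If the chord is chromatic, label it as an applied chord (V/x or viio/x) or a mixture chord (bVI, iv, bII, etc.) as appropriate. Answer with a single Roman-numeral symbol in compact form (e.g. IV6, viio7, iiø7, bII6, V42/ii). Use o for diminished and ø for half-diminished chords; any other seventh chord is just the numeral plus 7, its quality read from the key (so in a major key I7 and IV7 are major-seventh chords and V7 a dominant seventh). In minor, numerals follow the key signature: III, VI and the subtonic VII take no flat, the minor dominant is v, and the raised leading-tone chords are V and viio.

Stacked in thirds the chord is B-D#-F#-A: a dominant seventh chord on B.
B is not a diatonic chord root with this quality in A minor, but it lies a perfect fifth above E (V), so the chord functions as an applied dominant of V.

V7/V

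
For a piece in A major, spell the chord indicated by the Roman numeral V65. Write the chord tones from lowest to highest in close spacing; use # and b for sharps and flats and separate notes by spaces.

G# B D E

The numeral's case and figure indicate a dominant seventh chord. In A major its root, the dominant, is E.
Stacking thirds from E gives E-G#-B-D.
With the 65 figure the chord is in first inversion; from the bass G# upward in close position it reads G#-B-D-E.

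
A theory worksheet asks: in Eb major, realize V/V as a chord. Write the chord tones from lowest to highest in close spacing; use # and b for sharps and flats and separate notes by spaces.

F A C

V/V is a secondary dominant — the dominant triad of V. V in Eb major is Bb, so the applied chord's root is F, a perfect fifth above.
Building a major triad on F gives F-A-C.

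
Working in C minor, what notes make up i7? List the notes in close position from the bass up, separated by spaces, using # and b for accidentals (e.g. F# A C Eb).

C Eb G Bb

The numeral's case and figure indicate a minor seventh chord. In C minor its root, the tonic, is C.
Stacking thirds from C gives C-Eb-G-Bb.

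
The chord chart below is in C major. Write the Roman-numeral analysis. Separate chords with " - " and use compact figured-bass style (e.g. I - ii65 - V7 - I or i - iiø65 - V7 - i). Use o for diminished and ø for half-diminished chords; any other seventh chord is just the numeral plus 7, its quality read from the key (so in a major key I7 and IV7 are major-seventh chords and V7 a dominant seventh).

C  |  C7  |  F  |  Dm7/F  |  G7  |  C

C has root C, degree 1 in C major, so I.
C7 is the secondary dominant of IV (dominant seventh chord on C): V7/IV.
F has root F, degree 4 in C major, so IV.
Dm7/F: root D is the supertonic; minor seventh chord there is ii65.
G7: dominant seventh chord on G = scale degree 5 → V7.
C: major triad on C = scale degree 1 → I.

I - V7/IV - IV - ii65 - V7 - I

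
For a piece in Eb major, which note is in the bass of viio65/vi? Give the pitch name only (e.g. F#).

D

The applied chord viio65/vi is rooted on B: B-D-F-Ab.
The figure 65 means first inversion — the third is in the bass.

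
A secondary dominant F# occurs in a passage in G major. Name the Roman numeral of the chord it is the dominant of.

iii

The chord is a major triad on F#.
A dominant resolves down a perfect fifth: F# → B. In G major, B is scale degree 3, i.e. iii.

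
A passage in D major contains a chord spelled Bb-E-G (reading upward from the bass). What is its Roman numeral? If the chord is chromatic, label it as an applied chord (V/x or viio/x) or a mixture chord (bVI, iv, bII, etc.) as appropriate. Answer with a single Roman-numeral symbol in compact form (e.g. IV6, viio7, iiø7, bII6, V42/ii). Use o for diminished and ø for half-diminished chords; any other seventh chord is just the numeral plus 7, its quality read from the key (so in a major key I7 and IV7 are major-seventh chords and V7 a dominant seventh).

iio64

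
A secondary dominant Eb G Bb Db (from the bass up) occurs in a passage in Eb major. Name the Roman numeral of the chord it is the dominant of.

The chord is a dominant seventh chord on Eb.
A dominant resolves down a perfect fifth: Eb → Ab. In Eb major, Ab is scale degree 4, i.e. IV.

IV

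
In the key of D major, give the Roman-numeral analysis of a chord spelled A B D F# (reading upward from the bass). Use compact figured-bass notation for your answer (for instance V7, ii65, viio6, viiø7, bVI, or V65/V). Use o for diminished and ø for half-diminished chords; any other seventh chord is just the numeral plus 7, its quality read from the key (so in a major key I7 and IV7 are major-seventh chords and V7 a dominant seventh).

vi42

Stacked in thirds the chord is B-D-F#-A: a minor seventh chord on B.
B is scale degree 6 in D major, and a minor seventh chord on that degree is written vi7.
With A in the bass the chord is in third inversion, so the figured bass is 42.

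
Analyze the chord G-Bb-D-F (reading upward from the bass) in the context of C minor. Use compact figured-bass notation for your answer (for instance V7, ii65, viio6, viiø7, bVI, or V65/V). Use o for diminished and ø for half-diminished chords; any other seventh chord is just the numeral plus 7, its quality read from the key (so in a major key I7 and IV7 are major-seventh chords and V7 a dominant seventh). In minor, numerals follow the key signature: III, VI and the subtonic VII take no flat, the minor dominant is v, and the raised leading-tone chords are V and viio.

v7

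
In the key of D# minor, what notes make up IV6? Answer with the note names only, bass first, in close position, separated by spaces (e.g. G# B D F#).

B# D# G#

Scale degree 4 in D# minor is G#; here the chord built on it is altered to a major triad. IV6 is the major subdominant, borrowed from the parallel major.
So the chord is G#-B#-D#.
With the 6 figure the chord is in first inversion; from the bass B# upward in close position it reads B#-D#-G#.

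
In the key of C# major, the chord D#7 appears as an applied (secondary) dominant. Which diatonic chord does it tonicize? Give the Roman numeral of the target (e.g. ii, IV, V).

The chord is a dominant seventh chord on D#.
A dominant resolves down a perfect fifth: D# → G#. In C# major, G# is scale degree 5, i.e. V.

V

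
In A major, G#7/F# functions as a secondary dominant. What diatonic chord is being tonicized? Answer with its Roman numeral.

iii

The chord is a dominant seventh chord on G#.
A dominant resolves down a perfect fifth: G# → C#. In A major, C# is scale degree 3, i.e. iii.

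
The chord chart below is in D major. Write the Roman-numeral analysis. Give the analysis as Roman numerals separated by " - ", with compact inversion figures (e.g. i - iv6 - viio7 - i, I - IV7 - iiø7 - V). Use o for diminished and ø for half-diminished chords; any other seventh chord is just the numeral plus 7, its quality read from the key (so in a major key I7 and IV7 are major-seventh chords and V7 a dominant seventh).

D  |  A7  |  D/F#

I - V7 - I6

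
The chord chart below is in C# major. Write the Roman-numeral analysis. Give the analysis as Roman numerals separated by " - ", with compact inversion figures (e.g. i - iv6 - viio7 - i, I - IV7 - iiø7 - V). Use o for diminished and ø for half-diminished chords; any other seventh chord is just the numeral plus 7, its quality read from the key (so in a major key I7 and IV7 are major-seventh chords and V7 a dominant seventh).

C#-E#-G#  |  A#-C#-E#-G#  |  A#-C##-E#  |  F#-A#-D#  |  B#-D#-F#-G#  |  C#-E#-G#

C#-E#-G# has root C#, degree 1 in C# major, so I.
A#-C#-E#-G#: root A# is the submediant; minor seventh chord there is vi7.
A#-C##-E# is the secondary dominant of ii (major triad on A#): V/ii.
F#-A#-D#: root D# is the supertonic; minor triad there is ii6.
B#-D#-F#-G#: dominant seventh chord on G# = scale degree 5 → V65.
C#-E#-G#: root C# is the tonic; major triad there is I.

I - vi7 - V/ii - ii6 - V65 - I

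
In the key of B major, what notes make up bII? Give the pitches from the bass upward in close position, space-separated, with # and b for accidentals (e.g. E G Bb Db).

C E G

bII is the Neapolitan chord — a major triad on the lowered second degree. In B major that root is C.
So the chord is C-E-G.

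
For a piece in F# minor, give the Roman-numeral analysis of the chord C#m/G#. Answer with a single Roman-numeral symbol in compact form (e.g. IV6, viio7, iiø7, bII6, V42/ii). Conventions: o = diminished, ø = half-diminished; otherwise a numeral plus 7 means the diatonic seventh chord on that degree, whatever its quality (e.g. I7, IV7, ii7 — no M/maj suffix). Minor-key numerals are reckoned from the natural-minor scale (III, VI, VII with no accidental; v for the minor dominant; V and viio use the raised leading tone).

v64

Stacked in thirds the chord is C#-E-G#: a minor triad on C#.
In F# minor, C# is the dominant; the diatonic minor triad there is v.
With G# in the bass the chord is in second inversion, so the figured bass is 64.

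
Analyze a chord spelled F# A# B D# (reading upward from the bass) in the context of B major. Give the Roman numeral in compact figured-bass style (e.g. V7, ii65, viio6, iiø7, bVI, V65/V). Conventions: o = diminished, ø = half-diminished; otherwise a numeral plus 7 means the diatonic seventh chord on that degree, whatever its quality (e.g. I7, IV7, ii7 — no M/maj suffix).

I43

The pitches B-D#-F#-A# form a major seventh chord rooted on B.
B is scale degree 1 in B major, and a major seventh chord on that degree is written I7.
With F# in the bass the chord is in second inversion, so the figured bass is 43.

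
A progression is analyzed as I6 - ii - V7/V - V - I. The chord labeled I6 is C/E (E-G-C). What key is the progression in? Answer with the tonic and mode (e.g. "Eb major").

I6 is given as E-G-C — a major triad with root C.
If C is scale degree 1 and the mode makes that degree carry a major triad, the tonic is C and the mode is major.

C major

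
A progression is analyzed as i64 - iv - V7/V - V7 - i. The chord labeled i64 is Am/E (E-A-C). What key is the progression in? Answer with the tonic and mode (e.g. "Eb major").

The anchor chord is a minor triad on A, labeled i64.
If A is scale degree 1 and the mode makes that degree carry a minor triad, the tonic is A and the mode is minor.

A minor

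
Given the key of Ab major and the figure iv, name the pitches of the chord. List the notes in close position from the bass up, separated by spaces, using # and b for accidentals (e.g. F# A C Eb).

Db Fb Ab

Scale degree 4 in Ab major is Db; here the chord built on it is altered to a minor triad. iv is the minor subdominant, borrowed from the parallel minor.
So the chord is Db-Fb-Ab.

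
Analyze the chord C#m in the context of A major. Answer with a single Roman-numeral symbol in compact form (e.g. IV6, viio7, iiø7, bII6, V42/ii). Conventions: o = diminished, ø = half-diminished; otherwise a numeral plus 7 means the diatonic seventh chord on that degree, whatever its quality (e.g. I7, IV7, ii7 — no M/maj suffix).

Stacked in thirds the chord is C#-E-G#: a minor triad on C#.
C# is scale degree 3 in A major, and a minor triad on that degree is written iii.

iii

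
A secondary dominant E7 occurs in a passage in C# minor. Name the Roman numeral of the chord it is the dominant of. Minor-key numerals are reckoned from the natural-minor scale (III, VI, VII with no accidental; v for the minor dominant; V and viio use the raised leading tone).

VI

The chord is a dominant seventh chord on E.
A dominant resolves down a perfect fifth: E → A. In C# minor, A is scale degree 6, i.e. VI.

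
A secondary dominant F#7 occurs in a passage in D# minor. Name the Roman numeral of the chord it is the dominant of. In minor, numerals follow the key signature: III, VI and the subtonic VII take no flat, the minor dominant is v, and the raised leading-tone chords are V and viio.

The chord is a dominant seventh chord on F#.
A dominant resolves down a perfect fifth: F# → B. In D# minor, B is scale degree 6, i.e. VI.

VI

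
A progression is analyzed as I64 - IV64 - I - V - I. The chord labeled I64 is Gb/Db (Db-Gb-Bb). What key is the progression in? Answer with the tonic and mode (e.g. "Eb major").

Gb major

The chord Gb/Db is a major triad rooted on Gb; its label is I64.
If Gb is scale degree 1 and the mode makes that degree carry a major triad, the tonic is Gb and the mode is major.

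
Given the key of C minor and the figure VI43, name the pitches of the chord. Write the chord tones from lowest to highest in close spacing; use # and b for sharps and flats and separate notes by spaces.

Eb G Ab C

The numeral's case and figure indicate a major seventh chord. In C minor its root, scale degree 6, is Ab.
Stacking thirds from Ab gives Ab-C-Eb-G.
The figured bass 43 indicates second inversion, placing the fifth (Eb) in the bass: Eb-G-Ab-C.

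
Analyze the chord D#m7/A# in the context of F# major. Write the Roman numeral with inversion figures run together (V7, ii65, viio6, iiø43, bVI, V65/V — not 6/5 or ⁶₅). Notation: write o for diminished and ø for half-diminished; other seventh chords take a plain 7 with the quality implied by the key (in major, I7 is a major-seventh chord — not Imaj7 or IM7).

Stacked in thirds the chord is D#-F#-A#-C#: a minor seventh chord on D#.
D# is scale degree 6 in F# major, and a minor seventh chord on that degree is written vi7.
With A# in the bass the chord is in second inversion, so the figured bass is 43.

vi43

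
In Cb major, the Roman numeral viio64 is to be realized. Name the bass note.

viio in Cb major has root Bb; the chord is Bb-Db-Fb.
The figure 64 means second inversion — the fifth is in the bass.

Fb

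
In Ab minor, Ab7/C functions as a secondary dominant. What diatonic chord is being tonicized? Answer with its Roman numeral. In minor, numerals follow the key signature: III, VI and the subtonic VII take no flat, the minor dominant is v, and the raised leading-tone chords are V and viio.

The chord is a dominant seventh chord on Ab.
A dominant resolves down a perfect fifth: Ab → Db. In Ab minor, Db is scale degree 4, i.e. iv.

iv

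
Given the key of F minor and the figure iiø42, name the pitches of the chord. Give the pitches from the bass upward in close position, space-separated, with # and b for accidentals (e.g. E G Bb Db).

The numeral's case and figure indicate a half-diminished seventh chord. In F minor its root, the supertonic, is G.
That chord is spelled G-Bb-Db-F.
The figured bass 42 indicates third inversion, placing the seventh (F) in the bass: F-G-Bb-Db.

F G Bb Db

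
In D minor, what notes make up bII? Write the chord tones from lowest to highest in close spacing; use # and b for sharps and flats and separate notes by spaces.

Scale degree 2 in D minor is E; lowering it a half step gives Eb. bII is the Neapolitan chord — a major triad on the lowered second degree.
So the chord is Eb-G-Bb.

Eb G Bb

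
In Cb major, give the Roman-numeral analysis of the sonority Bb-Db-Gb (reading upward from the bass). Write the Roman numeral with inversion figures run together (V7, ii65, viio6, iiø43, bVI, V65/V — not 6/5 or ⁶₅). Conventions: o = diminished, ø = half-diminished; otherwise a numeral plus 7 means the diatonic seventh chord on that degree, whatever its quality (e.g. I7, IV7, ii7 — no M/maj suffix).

V6

Stacked in thirds the chord is Gb-Bb-Db: a major triad on Gb.
In Cb major, Gb is the dominant; the diatonic major triad there is V.
With Bb in the bass the chord is in first inversion, so the figured bass is 6.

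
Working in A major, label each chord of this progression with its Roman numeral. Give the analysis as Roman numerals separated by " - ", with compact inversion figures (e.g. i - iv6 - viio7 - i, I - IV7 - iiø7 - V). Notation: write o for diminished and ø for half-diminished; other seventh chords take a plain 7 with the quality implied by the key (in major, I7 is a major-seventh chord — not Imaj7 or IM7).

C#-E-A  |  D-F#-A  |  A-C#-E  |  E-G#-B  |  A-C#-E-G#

I6 - IV - I - V - I7

C#-E-A: root A is the tonic; major triad there is I6.
D-F#-A: root D is the subdominant; major triad there is IV.
A-C#-E: root A is the tonic; major triad there is I.
E-G#-B has root E, degree 5 in A major, so V.
A-C#-E-G# has root A, degree 1 in A major, so I7.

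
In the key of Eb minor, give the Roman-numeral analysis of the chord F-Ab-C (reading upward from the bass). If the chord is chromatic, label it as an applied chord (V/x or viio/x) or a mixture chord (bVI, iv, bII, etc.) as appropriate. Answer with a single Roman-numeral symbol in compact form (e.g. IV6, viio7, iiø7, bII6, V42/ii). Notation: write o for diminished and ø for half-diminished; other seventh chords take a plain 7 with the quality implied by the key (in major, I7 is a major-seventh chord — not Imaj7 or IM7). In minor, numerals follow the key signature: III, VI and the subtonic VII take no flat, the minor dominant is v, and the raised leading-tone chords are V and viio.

Stacked in thirds the chord is F-Ab-C: a minor triad on F.
F is the second degree of Eb minor. This is the minor supertonic, borrowed from the parallel major (the Dorian ii).

ii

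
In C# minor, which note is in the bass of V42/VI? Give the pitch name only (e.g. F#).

The applied chord V42/VI is rooted on E: E-G#-B-D.
The figure 42 means third inversion — the seventh is in the bass.

D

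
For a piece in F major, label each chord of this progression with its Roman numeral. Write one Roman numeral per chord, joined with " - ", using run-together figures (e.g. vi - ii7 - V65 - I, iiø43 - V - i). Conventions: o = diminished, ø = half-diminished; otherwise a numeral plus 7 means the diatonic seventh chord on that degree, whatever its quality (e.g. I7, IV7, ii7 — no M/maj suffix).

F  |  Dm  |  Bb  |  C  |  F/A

I - vi - IV - V - I6

F has root F, degree 1 in F major, so I.
Dm has root D, degree 6 in F major, so vi.
Bb: major triad on Bb = scale degree 4 → IV.
C has root C, degree 5 in F major, so V.
F/A: root F is the tonic; major triad there is I6.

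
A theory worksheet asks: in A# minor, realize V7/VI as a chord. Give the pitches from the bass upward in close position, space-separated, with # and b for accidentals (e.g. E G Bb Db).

C# E# G# B

The slash means an applied dominant: we want the dominant of VI. In A# minor, VI is F# major, and its dominant is built on C#.
Building a dominant seventh chord on C# gives C#-E#-G#-B.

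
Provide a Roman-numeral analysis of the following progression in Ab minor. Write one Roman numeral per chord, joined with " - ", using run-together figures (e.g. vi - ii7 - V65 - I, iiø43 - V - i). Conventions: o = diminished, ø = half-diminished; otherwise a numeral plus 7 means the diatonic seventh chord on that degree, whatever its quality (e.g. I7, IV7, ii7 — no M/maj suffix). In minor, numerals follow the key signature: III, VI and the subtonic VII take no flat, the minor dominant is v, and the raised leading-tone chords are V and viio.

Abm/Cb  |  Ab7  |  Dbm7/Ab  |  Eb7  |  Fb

i6 - V7/iv - iv43 - V7 - VI

Abm/Cb: root Ab is the tonic; minor triad there is i6.
Ab7 is the secondary dominant of iv (dominant seventh chord on Ab): V7/iv.
Dbm7/Ab: minor seventh chord on Db = scale degree 4 → iv43.
Eb7: root Eb is the dominant; dominant seventh chord there is V7.
Fb: root Fb is the submediant; major triad there is VI.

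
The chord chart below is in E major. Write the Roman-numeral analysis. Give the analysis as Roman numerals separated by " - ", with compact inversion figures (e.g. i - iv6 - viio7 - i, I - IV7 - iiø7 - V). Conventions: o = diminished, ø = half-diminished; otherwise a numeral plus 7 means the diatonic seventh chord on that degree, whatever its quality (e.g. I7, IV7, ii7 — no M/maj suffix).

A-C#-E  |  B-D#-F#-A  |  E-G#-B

IV - V7 - I

A-C#-E: root A is the subdominant; major triad there is IV.
B-D#-F#-A: root B is the dominant; dominant seventh chord there is V7.
E-G#-B: major triad on E = scale degree 1 → I.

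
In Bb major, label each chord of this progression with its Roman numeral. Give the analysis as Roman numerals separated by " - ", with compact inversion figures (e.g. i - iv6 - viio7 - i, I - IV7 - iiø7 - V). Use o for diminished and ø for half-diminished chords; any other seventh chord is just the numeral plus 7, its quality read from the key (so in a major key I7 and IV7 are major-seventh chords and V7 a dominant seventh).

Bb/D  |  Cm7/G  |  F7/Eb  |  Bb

Bb/D has root Bb, degree 1 in Bb major, so I6.
Cm7/G: root C is the supertonic; minor seventh chord there is ii43.
F7/Eb: dominant seventh chord on F = scale degree 5 → V42.
Bb has root Bb, degree 1 in Bb major, so I.

I6 - ii43 - V42 - I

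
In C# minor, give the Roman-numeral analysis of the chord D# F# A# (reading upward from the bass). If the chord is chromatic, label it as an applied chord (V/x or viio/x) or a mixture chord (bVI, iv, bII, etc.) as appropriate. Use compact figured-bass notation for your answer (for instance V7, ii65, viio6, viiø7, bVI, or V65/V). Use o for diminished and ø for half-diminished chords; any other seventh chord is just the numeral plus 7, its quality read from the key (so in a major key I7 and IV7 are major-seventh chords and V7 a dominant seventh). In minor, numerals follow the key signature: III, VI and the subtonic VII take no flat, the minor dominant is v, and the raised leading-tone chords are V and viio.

Stacked in thirds the chord is D#-F#-A#: a minor triad on D#.
D# is the second degree of C# minor. This is the minor supertonic, borrowed from the parallel major (the Dorian ii).

ii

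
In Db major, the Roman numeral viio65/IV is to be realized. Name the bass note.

Ab

The applied chord viio65/IV is rooted on F: F-Ab-Cb-Ebb.
The figure 65 means first inversion — the third is in the bass.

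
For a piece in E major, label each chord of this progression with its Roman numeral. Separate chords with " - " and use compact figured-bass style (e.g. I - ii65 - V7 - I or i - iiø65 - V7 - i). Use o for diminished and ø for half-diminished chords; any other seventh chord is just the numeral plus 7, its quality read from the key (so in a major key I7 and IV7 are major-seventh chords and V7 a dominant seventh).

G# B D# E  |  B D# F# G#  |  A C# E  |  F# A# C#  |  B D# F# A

I65 - iii65 - IV - V/V - V7

G#-B-D#-E: root E is the tonic; major seventh chord there is I65.
B-D#-F#-G#: root G# is the mediant; minor seventh chord there is iii65.
A-C#-E: root A is the subdominant; major triad there is IV.
F#-A#-C#: a major triad on F#, the applied dominant of V → V/V.
B-D#-F#-A: root B is the dominant; dominant seventh chord there is V7.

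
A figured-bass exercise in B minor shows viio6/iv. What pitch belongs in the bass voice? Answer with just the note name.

F#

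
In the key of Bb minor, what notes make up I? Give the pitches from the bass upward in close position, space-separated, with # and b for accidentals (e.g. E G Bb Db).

Scale degree 1 in Bb minor is Bb; here the chord built on it is altered to a major triad. I is the major tonic (Picardy third), borrowed from the parallel major.
So the chord is Bb-D-F.

Bb D F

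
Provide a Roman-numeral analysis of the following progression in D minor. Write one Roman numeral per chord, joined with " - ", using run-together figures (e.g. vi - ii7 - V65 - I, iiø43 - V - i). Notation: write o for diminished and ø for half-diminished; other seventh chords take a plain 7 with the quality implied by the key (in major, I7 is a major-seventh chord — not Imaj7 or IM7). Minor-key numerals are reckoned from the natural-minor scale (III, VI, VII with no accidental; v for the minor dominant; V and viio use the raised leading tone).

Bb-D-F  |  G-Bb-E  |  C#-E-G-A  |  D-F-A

Bb-D-F: major triad on Bb = scale degree 6 → VI.
G-Bb-E: diminished triad on E = scale degree 2 → iio6.
C#-E-G-A: root A is the dominant; dominant seventh chord there is V65.
D-F-A: root D is the tonic; minor triad there is i.

VI - iio6 - V65 - i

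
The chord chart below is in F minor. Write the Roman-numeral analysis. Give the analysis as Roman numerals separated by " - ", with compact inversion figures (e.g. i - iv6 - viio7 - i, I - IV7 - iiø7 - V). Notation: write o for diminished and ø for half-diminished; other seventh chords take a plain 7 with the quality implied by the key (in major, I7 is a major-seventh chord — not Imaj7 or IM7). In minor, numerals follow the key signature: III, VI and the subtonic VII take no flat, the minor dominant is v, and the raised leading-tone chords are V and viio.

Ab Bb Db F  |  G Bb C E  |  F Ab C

iv42 - V43 - i

Ab-Bb-Db-F: minor seventh chord on Bb = scale degree 4 → iv42.
G-Bb-C-E has root C, degree 5 in F minor, so V43.
F-Ab-C: minor triad on F = scale degree 1 → i.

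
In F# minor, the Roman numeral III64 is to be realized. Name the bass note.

E

III in F# minor has root A; the chord is A-C#-E.
The figure 64 means second inversion — the fifth is in the bass.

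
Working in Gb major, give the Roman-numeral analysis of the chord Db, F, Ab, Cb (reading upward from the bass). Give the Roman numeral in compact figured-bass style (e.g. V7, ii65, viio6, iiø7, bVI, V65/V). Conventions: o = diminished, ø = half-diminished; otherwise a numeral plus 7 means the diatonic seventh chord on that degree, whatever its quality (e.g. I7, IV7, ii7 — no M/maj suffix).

V7

Stacked in thirds the chord is Db-F-Ab-Cb: a dominant seventh chord on Db.
Db is scale degree 5 in Gb major, and a dominant seventh chord on that degree is written V7.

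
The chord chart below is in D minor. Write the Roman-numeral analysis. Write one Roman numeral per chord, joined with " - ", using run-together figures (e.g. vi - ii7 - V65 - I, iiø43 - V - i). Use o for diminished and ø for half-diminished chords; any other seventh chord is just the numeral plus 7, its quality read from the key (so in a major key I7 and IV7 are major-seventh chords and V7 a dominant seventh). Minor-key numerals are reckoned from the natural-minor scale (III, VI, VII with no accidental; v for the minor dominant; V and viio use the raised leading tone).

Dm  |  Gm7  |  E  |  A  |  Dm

Dm has root D, degree 1 in D minor, so i.
Gm7: minor seventh chord on G = scale degree 4 → iv7.
E: a major triad on E, the applied dominant of V → V/V.
A: major triad on A = scale degree 5 → V.
Dm has root D, degree 1 in D minor, so i.

i - iv7 - V/V - V - i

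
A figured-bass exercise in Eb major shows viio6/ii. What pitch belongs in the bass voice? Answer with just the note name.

The applied chord viio6/ii is rooted on E: E-G-Bb.
The figure 6 means first inversion — the third is in the bass.

G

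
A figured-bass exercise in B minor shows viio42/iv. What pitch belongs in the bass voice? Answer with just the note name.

The applied chord viio42/iv is rooted on D#: D#-F#-A-C.
The figure 42 means third inversion — the seventh is in the bass.

C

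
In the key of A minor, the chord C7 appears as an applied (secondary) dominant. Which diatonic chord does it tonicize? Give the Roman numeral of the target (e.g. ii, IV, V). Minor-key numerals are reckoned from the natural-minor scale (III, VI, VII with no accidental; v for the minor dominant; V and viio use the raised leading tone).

The chord is a dominant seventh chord on C.
A dominant resolves down a perfect fifth: C → F. In A minor, F is scale degree 6, i.e. VI.

VI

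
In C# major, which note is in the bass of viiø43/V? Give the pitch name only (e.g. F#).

C#

The applied chord viiø43/V is rooted on F##: F##-A#-C#-E#.
The figure 43 means second inversion — the fifth is in the bass.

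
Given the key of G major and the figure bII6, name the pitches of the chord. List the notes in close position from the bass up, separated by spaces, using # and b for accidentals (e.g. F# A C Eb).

Scale degree 2 in G major is A; lowering it a half step gives Ab. bII6 is the Neapolitan sixth — a major triad on the lowered second degree, here in its customary first inversion.
So the chord is Ab-C-Eb, a major triad.
The figured bass 6 indicates first inversion, placing the third (C) in the bass: C-Eb-Ab.

C Eb Ab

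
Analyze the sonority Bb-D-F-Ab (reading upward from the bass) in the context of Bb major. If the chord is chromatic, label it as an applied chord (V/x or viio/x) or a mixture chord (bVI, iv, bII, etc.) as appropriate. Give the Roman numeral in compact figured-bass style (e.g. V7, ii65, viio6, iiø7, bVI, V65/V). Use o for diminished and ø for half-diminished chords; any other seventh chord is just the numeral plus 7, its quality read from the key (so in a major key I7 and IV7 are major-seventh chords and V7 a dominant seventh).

V7/IV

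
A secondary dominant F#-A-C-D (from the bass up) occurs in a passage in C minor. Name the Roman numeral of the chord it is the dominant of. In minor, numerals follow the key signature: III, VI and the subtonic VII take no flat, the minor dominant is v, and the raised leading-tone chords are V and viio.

The chord is a dominant seventh chord on D.
A dominant resolves down a perfect fifth: D → G. In C minor, G is scale degree 5, i.e. V.

V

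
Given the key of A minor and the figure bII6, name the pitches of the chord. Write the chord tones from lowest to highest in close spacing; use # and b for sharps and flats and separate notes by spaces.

D F Bb

Scale degree 2 in A minor is B; lowering it a half step gives Bb. bII6 is the Neapolitan sixth — a major triad on the lowered second degree, here in its customary first inversion.
So the chord is Bb-D-F.
The figured bass 6 indicates first inversion, placing the third (D) in the bass: D-F-Bb.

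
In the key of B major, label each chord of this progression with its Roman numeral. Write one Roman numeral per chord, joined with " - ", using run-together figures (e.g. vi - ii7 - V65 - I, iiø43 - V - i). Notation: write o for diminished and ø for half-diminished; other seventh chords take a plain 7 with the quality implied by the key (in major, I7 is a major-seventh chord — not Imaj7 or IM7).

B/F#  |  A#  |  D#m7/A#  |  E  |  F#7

I64 - V/iii - iii43 - IV - V7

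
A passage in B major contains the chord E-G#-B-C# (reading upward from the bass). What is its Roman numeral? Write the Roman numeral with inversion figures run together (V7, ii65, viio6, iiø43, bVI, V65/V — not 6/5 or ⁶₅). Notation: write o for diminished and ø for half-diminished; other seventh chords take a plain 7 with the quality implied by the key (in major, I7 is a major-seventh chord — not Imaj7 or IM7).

ii65

The pitches C#-E-G#-B form a minor seventh chord rooted on C#.
C# is scale degree 2 in B major, and a minor seventh chord on that degree is written ii7.
With E in the bass the chord is in first inversion, so the figured bass is 65.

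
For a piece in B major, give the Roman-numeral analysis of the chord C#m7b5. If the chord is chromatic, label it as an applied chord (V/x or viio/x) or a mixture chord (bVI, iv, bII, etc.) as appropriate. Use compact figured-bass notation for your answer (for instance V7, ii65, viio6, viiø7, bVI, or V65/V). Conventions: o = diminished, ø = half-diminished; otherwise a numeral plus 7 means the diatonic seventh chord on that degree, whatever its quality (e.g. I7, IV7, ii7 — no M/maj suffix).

iiø7

Stacked in thirds the chord is C#-E-G-B: a half-diminished seventh chord on C#.
C# is the second degree of B major. This is the half-diminished supertonic seventh, borrowed from the parallel minor.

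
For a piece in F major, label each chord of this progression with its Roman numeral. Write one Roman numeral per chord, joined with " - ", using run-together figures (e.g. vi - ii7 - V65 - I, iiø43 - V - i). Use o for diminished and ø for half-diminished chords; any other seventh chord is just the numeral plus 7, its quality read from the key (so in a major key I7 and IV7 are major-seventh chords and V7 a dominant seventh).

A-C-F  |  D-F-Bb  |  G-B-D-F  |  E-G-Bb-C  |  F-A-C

A-C-F: root F is the tonic; major triad there is I6.
D-F-Bb: root Bb is the subdominant; major triad there is IV6.
G-B-D-F is the secondary dominant of V (dominant seventh chord on G): V7/V.
E-G-Bb-C: dominant seventh chord on C = scale degree 5 → V65.
F-A-C has root F, degree 1 in F major, so I.

I6 - IV6 - V7/V - V65 - I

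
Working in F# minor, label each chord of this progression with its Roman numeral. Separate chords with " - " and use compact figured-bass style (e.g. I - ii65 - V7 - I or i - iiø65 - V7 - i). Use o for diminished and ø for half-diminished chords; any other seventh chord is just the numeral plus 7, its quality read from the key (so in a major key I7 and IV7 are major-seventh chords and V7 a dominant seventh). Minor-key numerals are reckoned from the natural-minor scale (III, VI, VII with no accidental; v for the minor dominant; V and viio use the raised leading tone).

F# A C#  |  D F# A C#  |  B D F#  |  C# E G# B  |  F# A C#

F#-A-C#: root F# is the tonic; minor triad there is i.
D-F#-A-C# has root D, degree 6 in F# minor, so VI7.
B-D-F#: minor triad on B = scale degree 4 → iv.
C#-E-G#-B has root C#, degree 5 in F# minor, so v7.
F#-A-C# has root F#, degree 1 in F# minor, so i.

i - VI7 - iv - v7 - i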